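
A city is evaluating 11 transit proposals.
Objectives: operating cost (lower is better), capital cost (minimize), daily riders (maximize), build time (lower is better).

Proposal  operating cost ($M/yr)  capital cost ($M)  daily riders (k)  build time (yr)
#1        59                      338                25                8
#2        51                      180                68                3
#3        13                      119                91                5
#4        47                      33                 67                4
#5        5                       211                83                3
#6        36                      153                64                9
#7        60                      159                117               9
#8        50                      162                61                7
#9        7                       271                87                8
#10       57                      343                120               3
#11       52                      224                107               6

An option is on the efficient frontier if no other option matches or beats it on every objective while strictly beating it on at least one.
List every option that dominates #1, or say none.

#2, #3, #4, #5, #8, #9, #11

#2: operating cost 51≤59, capital cost 180≤338, daily riders 68≥25, build time 3≤8 — dominates #1.
#3: operating cost 13≤59, capital cost 119≤338, daily riders 91≥25, build time 5≤8 — dominates #1.
#4: operating cost 47≤59, capital cost 33≤338, daily riders 67≥25, build time 4≤8 — dominates #1.
#5: operating cost 5≤59, capital cost 211≤338, daily riders 83≥25, build time 3≤8 — dominates #1.
#8: operating cost 50≤59, capital cost 162≤338, daily riders 61≥25, build time 7≤8 — dominates #1.
#9: operating cost 7≤59, capital cost 271≤338, daily riders 87≥25, build time 8≤8 — dominates #1.
#11: operating cost 52≤59, capital cost 224≤338, daily riders 107≥25, build time 6≤8 — dominates #1.
Others (#6, #7, #10) are each worse than #1 on at least one objective.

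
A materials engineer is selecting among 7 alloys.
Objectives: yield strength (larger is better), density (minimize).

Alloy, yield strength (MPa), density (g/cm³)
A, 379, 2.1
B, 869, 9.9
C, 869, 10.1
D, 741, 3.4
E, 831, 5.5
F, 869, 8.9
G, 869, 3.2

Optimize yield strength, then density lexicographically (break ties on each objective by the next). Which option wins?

First maximize yield strength: best is 869, kept {B, C, F, G}.
Then minimize density: best is 3.2, kept {G}.

G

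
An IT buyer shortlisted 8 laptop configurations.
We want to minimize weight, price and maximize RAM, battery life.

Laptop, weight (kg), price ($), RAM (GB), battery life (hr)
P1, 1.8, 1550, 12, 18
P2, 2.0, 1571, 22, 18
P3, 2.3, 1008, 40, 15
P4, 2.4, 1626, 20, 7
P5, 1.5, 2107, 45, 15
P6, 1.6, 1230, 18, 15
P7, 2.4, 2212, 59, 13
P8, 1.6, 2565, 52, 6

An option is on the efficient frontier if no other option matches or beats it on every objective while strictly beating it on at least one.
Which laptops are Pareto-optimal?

P1, P2, P3, P5, P6, P7, P8

P1: not dominated.
P2: not dominated.
P3: not dominated (best price).
P4: dominated by P2 (weight 2.0≤2.4, price 1571≤1626, RAM 22≥20, battery life 18≥7).
P5: not dominated (best weight).
P6: not dominated.
P7: not dominated (best RAM).
P8: not dominated.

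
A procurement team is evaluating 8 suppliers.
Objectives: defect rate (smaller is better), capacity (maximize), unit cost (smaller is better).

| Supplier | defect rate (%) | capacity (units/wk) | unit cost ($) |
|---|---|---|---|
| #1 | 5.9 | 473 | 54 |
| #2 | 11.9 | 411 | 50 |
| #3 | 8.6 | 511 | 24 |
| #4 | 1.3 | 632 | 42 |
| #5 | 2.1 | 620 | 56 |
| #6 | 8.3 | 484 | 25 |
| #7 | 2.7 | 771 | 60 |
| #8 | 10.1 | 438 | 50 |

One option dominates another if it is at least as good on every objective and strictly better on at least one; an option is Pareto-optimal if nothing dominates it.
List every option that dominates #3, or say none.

#1: worse on capacity (473 vs 511).
#2: worse on defect rate (11.9 vs 8.6).
#4: worse on unit cost (42 vs 24).
#5: worse on unit cost (56 vs 24).
#6: worse on capacity (484 vs 511).
#7: worse on unit cost (60 vs 24).
#8: worse on defect rate (10.1 vs 8.6).
No option dominates #3.

none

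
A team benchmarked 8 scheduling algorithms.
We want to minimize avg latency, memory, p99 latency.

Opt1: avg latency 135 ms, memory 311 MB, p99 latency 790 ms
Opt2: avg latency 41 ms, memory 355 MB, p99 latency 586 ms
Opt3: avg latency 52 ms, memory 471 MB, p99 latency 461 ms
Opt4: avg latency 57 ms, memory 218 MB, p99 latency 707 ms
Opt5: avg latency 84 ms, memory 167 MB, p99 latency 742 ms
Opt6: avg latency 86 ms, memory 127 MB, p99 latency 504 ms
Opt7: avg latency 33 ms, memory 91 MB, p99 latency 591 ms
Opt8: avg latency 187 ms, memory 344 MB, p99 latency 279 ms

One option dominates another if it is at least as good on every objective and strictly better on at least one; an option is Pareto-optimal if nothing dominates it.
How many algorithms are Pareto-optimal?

5

Opt1: dominated by Opt4 (avg latency 57≤135, memory 218≤311, p99 latency 707≤790).
Opt2: not dominated.
Opt3: not dominated.
Opt4: dominated by Opt7 (avg latency 33≤57, memory 91≤218, p99 latency 591≤707).
Opt5: dominated by Opt7 (avg latency 33≤84, memory 91≤167, p99 latency 591≤742).
Opt6: not dominated.
Opt7: not dominated (best avg latency).
Opt8: not dominated (best p99 latency).
Pareto-optimal: Opt2, Opt3, Opt6, Opt7, Opt8 → 5.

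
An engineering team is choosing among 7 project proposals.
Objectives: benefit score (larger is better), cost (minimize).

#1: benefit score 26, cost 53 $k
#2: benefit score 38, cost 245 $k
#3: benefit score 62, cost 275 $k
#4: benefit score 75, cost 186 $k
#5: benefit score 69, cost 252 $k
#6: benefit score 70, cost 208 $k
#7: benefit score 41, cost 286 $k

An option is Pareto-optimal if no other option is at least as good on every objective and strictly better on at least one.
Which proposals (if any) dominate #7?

#3: benefit score 62≥41, cost 275≤286 — dominates #7.
#4: benefit score 75≥41, cost 186≤286 — dominates #7.
#5: benefit score 69≥41, cost 252≤286 — dominates #7.
#6: benefit score 70≥41, cost 208≤286 — dominates #7.
Others (#1, #2) are each worse than #7 on at least one objective.

#3, #4, #5, #6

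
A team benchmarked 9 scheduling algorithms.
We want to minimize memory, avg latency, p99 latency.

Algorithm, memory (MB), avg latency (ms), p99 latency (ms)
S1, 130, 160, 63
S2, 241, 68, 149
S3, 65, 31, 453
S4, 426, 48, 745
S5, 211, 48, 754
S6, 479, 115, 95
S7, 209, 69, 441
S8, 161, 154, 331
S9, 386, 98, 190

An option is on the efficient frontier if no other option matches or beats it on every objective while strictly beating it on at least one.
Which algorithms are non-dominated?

S1: not dominated (best p99 latency).
S2: not dominated.
S3: not dominated (best memory).
S4: dominated by S3 (memory 65≤426, avg latency 31≤48, p99 latency 453≤745).
S5: dominated by S3 (memory 65≤211, avg latency 31≤48, p99 latency 453≤754).
S6: not dominated.
S7: not dominated.
S8: not dominated.
S9: dominated by S2 (memory 241≤386, avg latency 68≤98, p99 latency 149≤190).

S1, S2, S3, S6, S7, S8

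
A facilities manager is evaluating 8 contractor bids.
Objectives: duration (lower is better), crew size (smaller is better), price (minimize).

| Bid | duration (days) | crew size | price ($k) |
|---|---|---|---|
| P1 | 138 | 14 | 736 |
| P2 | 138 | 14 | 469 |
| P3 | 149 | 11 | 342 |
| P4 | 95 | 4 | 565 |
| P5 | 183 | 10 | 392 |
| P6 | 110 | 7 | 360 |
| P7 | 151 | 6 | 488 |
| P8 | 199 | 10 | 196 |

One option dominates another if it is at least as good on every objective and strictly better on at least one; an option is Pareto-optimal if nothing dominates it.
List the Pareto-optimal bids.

P3, P4, P6, P7, P8

P1: dominated by P2 (duration 138≤138, crew size 14≤14, price 469≤736).
P2: dominated by P6 (duration 110≤138, crew size 7≤14, price 360≤469).
P3: not dominated.
P4: not dominated (best duration).
P5: dominated by P6 (duration 110≤183, crew size 7≤10, price 360≤392).
P6: not dominated.
P7: not dominated.
P8: not dominated (best price).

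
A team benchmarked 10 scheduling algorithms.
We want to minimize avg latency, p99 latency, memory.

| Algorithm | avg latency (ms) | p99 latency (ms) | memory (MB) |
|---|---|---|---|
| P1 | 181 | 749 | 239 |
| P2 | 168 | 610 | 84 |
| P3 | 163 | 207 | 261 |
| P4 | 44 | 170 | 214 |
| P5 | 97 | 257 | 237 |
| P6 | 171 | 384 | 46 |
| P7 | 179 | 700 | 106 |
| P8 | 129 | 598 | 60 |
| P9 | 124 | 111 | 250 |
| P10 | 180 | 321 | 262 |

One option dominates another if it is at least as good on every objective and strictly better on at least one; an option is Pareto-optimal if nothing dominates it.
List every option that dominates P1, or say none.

P2, P4, P5, P6, P7, P8

P2: avg latency 168≤181, p99 latency 610≤749, memory 84≤239 — dominates P1.
P4: avg latency 44≤181, p99 latency 170≤749, memory 214≤239 — dominates P1.
P5: avg latency 97≤181, p99 latency 257≤749, memory 237≤239 — dominates P1.
P6: avg latency 171≤181, p99 latency 384≤749, memory 46≤239 — dominates P1.
P7: avg latency 179≤181, p99 latency 700≤749, memory 106≤239 — dominates P1.
P8: avg latency 129≤181, p99 latency 598≤749, memory 60≤239 — dominates P1.
Others (P3, P9, P10) are each worse than P1 on at least one objective.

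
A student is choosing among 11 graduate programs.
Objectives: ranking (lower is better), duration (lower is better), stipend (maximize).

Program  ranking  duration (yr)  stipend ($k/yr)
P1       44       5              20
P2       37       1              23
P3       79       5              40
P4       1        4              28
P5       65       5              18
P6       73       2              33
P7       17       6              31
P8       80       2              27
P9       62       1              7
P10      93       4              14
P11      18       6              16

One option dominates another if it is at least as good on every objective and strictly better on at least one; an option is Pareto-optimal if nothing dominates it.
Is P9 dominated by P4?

P4 vs P9: P4 is worse on duration (4 vs 1), so it does not dominate P9.

No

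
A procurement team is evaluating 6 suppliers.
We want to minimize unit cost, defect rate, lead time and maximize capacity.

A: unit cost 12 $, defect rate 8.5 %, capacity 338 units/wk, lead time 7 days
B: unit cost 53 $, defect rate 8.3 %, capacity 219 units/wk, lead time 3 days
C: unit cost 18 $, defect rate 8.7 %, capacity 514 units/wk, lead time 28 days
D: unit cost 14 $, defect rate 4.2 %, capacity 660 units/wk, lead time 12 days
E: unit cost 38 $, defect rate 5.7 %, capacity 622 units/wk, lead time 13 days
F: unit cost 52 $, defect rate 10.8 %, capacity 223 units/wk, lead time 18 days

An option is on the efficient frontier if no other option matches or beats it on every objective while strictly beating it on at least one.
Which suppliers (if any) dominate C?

D

D: unit cost 14≤18, defect rate 4.2≤8.7, capacity 660≥514, lead time 12≤28 — dominates C.
Others (A, B, E, F) are each worse than C on at least one objective.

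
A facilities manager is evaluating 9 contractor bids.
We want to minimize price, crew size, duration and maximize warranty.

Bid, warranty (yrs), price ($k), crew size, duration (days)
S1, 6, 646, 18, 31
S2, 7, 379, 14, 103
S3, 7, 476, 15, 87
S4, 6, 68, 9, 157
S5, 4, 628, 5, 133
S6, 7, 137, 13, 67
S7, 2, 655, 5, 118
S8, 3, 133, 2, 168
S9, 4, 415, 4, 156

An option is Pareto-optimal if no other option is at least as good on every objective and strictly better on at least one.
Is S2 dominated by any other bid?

S6 vs S2: warranty 7≥7, price 137≤379, crew size 13≤14, duration 67≤103 — S6 is at least as good on every objective and strictly better on at least one, so S6 dominates S2.

Yes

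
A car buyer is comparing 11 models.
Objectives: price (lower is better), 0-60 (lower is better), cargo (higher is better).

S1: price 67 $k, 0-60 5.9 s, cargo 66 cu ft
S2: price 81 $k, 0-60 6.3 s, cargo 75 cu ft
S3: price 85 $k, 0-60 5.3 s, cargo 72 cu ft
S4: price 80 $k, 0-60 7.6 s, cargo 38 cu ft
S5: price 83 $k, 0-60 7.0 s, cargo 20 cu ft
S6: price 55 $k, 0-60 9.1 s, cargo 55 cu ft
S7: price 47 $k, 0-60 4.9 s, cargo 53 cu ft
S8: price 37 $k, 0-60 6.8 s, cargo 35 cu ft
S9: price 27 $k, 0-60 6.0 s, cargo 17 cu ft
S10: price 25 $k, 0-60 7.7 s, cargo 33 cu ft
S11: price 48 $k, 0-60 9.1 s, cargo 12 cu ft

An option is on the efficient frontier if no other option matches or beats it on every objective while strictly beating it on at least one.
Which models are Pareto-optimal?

S1, S2, S3, S6, S7, S8, S9, S10

S1: not dominated.
S2: not dominated (best cargo).
S3: not dominated.
S4: dominated by S1 (price 67≤80, 0-60 5.9≤7.6, cargo 66≥38).
S5: dominated by S1 (price 67≤83, 0-60 5.9≤7.0, cargo 66≥20).
S6: not dominated.
S7: not dominated (best 0-60).
S8: not dominated.
S9: not dominated.
S10: not dominated (best price).
S11: dominated by S7 (price 47≤48, 0-60 4.9≤9.1, cargo 53≥12).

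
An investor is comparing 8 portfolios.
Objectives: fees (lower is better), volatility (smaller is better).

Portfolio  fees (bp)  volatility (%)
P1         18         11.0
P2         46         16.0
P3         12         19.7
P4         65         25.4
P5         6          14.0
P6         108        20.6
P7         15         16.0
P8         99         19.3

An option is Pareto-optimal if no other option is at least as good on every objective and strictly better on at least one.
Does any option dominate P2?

P1 vs P2: fees 18≤46, volatility 11.0≤16.0 — P1 is at least as good on every objective and strictly better on at least one, so P1 dominates P2.

Yes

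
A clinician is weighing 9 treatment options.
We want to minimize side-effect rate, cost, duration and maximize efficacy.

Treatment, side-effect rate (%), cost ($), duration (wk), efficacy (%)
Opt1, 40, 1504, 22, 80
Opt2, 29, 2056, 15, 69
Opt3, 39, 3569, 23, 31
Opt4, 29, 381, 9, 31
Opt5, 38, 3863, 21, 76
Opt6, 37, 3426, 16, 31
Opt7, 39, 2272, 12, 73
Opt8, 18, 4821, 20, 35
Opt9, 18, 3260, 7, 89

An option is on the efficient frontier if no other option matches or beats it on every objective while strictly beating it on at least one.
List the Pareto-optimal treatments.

Opt1, Opt2, Opt4, Opt7, Opt9

Opt1: not dominated.
Opt2: not dominated.
Opt3: dominated by Opt2 (side-effect rate 29≤39, cost 2056≤3569, duration 15≤23, efficacy 69≥31).
Opt4: not dominated (best cost).
Opt5: dominated by Opt9 (side-effect rate 18≤38, cost 3260≤3863, duration 7≤21, efficacy 89≥76).
Opt6: dominated by Opt2 (side-effect rate 29≤37, cost 2056≤3426, duration 15≤16, efficacy 69≥31).
Opt7: not dominated.
Opt8: dominated by Opt9 (side-effect rate 18≤18, cost 3260≤4821, duration 7≤20, efficacy 89≥35).
Opt9: not dominated (best duration).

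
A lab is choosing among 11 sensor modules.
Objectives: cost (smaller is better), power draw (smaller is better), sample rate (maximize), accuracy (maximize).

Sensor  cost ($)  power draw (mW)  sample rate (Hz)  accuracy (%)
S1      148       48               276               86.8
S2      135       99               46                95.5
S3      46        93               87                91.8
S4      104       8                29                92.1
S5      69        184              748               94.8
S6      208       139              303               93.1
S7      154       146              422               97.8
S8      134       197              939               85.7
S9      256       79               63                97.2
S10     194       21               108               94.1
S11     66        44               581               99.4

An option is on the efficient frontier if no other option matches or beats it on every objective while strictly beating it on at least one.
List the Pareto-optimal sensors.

S3, S4, S5, S8, S10, S11

S1: dominated by S11 (cost 66≤148, power draw 44≤48, sample rate 581≥276, accuracy 99.4≥86.8).
S2: dominated by S11 (cost 66≤135, power draw 44≤99, sample rate 581≥46, accuracy 99.4≥95.5).
S3: not dominated (best cost).
S4: not dominated (best power draw).
S5: not dominated.
S6: dominated by S11 (cost 66≤208, power draw 44≤139, sample rate 581≥303, accuracy 99.4≥93.1).
S7: dominated by S11 (cost 66≤154, power draw 44≤146, sample rate 581≥422, accuracy 99.4≥97.8).
S8: not dominated (best sample rate).
S9: dominated by S11 (cost 66≤256, power draw 44≤79, sample rate 581≥63, accuracy 99.4≥97.2).
S10: not dominated.
S11: not dominated (best accuracy).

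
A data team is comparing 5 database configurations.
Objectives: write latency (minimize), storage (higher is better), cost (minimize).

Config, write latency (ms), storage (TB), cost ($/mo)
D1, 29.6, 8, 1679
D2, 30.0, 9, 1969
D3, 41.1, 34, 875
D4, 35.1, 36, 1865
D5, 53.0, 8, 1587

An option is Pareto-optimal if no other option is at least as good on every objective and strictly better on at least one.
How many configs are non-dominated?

D1: not dominated (best write latency).
D2: not dominated.
D3: not dominated (best cost).
D4: not dominated (best storage).
D5: dominated by D3 (write latency 41.1≤53.0, storage 34≥8, cost 875≤1587).
Pareto-optimal: D1, D2, D3, D4 → 4.

4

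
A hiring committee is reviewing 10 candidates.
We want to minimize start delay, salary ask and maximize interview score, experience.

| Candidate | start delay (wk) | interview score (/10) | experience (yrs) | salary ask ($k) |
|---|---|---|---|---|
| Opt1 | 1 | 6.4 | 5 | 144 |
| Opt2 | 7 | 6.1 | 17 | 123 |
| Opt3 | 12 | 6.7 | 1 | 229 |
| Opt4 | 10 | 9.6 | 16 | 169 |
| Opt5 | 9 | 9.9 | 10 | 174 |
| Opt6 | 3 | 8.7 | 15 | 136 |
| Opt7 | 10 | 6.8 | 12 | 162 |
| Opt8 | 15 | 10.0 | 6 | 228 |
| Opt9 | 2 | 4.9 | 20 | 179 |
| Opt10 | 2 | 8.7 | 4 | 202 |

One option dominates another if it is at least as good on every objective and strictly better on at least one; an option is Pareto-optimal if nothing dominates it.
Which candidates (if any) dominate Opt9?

none

Opt1: worse on experience (5 vs 20).
Opt2: worse on start delay (7 vs 2).
Opt3: worse on start delay (12 vs 2).
Opt4: worse on start delay (10 vs 2).
Opt5: worse on start delay (9 vs 2).
Opt6: worse on start delay (3 vs 2).
Opt7: worse on start delay (10 vs 2).
Opt8: worse on start delay (15 vs 2).
Opt10: worse on experience (4 vs 20).
No option dominates Opt9.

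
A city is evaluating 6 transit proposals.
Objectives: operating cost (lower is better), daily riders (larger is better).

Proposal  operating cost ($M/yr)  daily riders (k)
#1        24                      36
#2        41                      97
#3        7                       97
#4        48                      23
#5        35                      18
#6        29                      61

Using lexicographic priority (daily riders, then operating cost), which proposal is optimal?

First maximize daily riders: best is 97, kept {#2, #3}.
Then minimize operating cost: best is 7, kept {#3}.

#3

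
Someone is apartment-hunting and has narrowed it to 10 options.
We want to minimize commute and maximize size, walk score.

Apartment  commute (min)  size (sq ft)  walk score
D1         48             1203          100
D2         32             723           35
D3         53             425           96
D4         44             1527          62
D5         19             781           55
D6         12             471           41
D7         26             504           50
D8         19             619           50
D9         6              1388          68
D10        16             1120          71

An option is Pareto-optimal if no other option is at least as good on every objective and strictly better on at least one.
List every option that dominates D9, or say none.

D1: worse on commute (48 vs 6).
D2: worse on commute (32 vs 6).
D3: worse on commute (53 vs 6).
D4: worse on commute (44 vs 6).
D5: worse on commute (19 vs 6).
D6: worse on commute (12 vs 6).
D7: worse on commute (26 vs 6).
D8: worse on commute (19 vs 6).
D10: worse on commute (16 vs 6).
No option dominates D9.

none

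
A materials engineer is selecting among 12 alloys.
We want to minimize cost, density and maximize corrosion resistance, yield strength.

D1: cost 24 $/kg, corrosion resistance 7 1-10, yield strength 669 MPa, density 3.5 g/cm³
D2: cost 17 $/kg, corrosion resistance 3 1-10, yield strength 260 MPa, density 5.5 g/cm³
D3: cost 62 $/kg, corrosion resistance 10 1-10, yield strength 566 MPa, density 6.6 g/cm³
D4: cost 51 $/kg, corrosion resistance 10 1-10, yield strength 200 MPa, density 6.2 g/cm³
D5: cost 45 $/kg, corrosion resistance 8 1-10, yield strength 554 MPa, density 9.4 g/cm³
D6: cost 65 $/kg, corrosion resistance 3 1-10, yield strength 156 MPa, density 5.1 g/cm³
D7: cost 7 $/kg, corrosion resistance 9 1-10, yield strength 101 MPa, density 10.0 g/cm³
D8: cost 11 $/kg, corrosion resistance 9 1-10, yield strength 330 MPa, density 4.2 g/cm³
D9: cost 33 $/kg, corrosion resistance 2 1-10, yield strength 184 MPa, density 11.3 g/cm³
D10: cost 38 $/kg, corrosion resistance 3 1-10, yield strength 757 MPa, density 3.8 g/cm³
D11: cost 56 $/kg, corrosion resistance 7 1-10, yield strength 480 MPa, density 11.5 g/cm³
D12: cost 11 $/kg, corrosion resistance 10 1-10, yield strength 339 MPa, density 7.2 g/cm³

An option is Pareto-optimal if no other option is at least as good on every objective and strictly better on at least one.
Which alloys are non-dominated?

D1: not dominated (best density).
D2: dominated by D8 (cost 11≤17, corrosion resistance 9≥3, yield strength 330≥260, density 4.2≤5.5).
D3: not dominated.
D4: not dominated.
D5: not dominated.
D6: dominated by D1 (cost 24≤65, corrosion resistance 7≥3, yield strength 669≥156, density 3.5≤5.1).
D7: not dominated (best cost).
D8: not dominated.
D9: dominated by D1 (cost 24≤33, corrosion resistance 7≥2, yield strength 669≥184, density 3.5≤11.3).
D10: not dominated (best yield strength).
D11: dominated by D1 (cost 24≤56, corrosion resistance 7≥7, yield strength 669≥480, density 3.5≤11.5).
D12: not dominated.

D1, D3, D4, D5, D7, D8, D10, D12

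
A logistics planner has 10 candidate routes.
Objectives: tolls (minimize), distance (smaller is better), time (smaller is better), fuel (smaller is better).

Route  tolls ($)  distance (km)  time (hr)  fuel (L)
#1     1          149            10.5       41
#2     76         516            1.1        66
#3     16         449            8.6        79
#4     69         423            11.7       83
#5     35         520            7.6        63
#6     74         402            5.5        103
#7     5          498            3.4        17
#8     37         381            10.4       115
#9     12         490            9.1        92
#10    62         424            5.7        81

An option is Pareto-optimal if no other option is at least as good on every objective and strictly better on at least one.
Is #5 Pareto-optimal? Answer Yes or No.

#7 vs #5: tolls 5≤35, distance 498≤520, time 3.4≤7.6, fuel 17≤63 — #7 is at least as good on every objective and strictly better on at least one, so #7 dominates #5.

No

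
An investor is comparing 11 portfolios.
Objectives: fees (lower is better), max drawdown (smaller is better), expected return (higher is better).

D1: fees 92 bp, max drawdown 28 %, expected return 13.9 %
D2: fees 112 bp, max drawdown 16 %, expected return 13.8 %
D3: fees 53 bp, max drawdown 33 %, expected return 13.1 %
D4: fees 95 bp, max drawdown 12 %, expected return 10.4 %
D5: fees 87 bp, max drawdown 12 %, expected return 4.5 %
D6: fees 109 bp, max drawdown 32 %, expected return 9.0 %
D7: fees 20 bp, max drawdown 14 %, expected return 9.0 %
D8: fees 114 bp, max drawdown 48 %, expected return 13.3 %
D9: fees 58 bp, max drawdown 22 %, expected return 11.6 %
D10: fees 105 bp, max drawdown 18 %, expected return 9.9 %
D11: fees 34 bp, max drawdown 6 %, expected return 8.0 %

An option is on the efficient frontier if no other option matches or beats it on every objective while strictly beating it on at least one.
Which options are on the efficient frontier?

D1, D2, D3, D4, D7, D9, D11

D1: not dominated (best expected return).
D2: not dominated.
D3: not dominated.
D4: not dominated.
D5: dominated by D11 (fees 34≤87, max drawdown 6≤12, expected return 8.0≥4.5).
D6: dominated by D1 (fees 92≤109, max drawdown 28≤32, expected return 13.9≥9.0).
D7: not dominated (best fees).
D8: dominated by D1 (fees 92≤114, max drawdown 28≤48, expected return 13.9≥13.3).
D9: not dominated.
D10: dominated by D4 (fees 95≤105, max drawdown 12≤18, expected return 10.4≥9.9).
D11: not dominated (best max drawdown).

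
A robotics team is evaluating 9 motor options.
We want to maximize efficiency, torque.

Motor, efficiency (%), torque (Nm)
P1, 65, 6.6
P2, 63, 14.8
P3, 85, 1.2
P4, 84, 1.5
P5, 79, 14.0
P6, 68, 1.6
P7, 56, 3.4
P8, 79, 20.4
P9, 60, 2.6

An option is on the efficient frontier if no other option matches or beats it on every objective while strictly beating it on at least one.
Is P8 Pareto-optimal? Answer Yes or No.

Yes

P1: worse on efficiency (65 vs 79).
P2: worse on efficiency (63 vs 79).
P3: worse on torque (1.2 vs 20.4).
P4: worse on torque (1.5 vs 20.4).
P5: worse on torque (14.0 vs 20.4).
P6: worse on efficiency (68 vs 79).
P7: worse on efficiency (56 vs 79).
P9: worse on efficiency (60 vs 79).
No option is at least as good as P8 on every objective and strictly better on one.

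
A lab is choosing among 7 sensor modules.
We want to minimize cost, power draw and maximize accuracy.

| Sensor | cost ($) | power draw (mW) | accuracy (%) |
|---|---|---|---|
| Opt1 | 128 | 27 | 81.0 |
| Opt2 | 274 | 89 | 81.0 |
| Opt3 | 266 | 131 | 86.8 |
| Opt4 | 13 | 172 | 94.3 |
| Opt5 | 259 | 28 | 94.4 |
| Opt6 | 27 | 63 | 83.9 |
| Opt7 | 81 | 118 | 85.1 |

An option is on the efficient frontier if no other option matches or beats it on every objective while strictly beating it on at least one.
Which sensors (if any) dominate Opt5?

Opt1: worse on accuracy (81.0 vs 94.4).
Opt2: worse on cost (274 vs 259).
Opt3: worse on cost (266 vs 259).
Opt4: worse on power draw (172 vs 28).
Opt6: worse on power draw (63 vs 28).
Opt7: worse on power draw (118 vs 28).
No option dominates Opt5.

none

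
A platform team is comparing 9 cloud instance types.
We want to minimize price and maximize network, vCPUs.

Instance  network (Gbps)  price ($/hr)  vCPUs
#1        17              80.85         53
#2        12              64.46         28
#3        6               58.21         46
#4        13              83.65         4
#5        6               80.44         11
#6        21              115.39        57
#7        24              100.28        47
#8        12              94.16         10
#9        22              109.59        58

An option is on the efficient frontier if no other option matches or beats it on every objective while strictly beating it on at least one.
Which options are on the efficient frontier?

#1, #2, #3, #7, #9

#1: not dominated.
#2: not dominated.
#3: not dominated (best price).
#4: dominated by #1 (network 17≥13, price 80.85≤83.65, vCPUs 53≥4).
#5: dominated by #2 (network 12≥6, price 64.46≤80.44, vCPUs 28≥11).
#6: dominated by #9 (network 22≥21, price 109.59≤115.39, vCPUs 58≥57).
#7: not dominated (best network).
#8: dominated by #1 (network 17≥12, price 80.85≤94.16, vCPUs 53≥10).
#9: not dominated (best vCPUs).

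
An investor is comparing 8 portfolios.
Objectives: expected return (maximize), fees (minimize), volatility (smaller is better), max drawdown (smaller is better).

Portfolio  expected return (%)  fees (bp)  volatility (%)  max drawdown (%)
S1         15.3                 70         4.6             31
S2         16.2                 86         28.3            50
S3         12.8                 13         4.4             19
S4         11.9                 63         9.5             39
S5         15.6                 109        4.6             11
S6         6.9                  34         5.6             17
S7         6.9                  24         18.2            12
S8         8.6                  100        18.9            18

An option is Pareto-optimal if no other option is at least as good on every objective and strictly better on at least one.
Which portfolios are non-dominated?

S1: not dominated.
S2: not dominated (best expected return).
S3: not dominated (best fees).
S4: dominated by S3 (expected return 12.8≥11.9, fees 13≤63, volatility 4.4≤9.5, max drawdown 19≤39).
S5: not dominated (best max drawdown).
S6: not dominated.
S7: not dominated.
S8: not dominated.

S1, S2, S3, S5, S6, S7, S8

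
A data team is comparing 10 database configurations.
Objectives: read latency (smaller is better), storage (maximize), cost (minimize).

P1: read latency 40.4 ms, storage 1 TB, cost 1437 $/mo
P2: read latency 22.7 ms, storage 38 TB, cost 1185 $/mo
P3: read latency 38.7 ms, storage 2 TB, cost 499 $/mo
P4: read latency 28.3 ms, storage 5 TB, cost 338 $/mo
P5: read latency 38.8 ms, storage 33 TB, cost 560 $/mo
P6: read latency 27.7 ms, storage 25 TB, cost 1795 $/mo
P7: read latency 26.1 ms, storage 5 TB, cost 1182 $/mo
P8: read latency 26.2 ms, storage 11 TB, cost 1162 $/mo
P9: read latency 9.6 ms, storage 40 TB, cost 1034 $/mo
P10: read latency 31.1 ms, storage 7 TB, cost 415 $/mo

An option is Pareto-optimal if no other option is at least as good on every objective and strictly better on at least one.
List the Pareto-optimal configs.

P4, P5, P9, P10

P1: dominated by P2 (read latency 22.7≤40.4, storage 38≥1, cost 1185≤1437).
P2: dominated by P9 (read latency 9.6≤22.7, storage 40≥38, cost 1034≤1185).
P3: dominated by P4 (read latency 28.3≤38.7, storage 5≥2, cost 338≤499).
P4: not dominated (best cost).
P5: not dominated.
P6: dominated by P2 (read latency 22.7≤27.7, storage 38≥25, cost 1185≤1795).
P7: dominated by P9 (read latency 9.6≤26.1, storage 40≥5, cost 1034≤1182).
P8: dominated by P9 (read latency 9.6≤26.2, storage 40≥11, cost 1034≤1162).
P9: not dominated (best read latency).
P10: not dominated.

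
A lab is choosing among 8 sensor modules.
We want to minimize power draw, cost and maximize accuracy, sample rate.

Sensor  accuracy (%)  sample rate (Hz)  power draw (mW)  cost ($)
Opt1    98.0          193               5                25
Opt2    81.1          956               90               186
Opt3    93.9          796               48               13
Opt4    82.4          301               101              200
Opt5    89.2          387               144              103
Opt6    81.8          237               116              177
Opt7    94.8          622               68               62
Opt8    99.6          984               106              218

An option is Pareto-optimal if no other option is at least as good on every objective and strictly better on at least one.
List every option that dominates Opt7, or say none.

none

Opt1: worse on sample rate (193 vs 622).
Opt2: worse on accuracy (81.1 vs 94.8).
Opt3: worse on accuracy (93.9 vs 94.8).
Opt4: worse on accuracy (82.4 vs 94.8).
Opt5: worse on accuracy (89.2 vs 94.8).
Opt6: worse on accuracy (81.8 vs 94.8).
Opt8: worse on power draw (106 vs 68).
No option dominates Opt7.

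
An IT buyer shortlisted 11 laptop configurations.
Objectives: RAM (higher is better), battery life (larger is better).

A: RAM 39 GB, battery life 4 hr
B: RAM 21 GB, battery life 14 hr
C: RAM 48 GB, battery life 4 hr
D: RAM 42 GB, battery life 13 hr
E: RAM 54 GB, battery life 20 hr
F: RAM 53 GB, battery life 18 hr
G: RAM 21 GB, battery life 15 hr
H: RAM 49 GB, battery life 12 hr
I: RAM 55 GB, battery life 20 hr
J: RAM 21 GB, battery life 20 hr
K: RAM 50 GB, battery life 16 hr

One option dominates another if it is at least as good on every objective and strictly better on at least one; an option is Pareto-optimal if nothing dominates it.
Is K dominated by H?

H vs K: H is worse on RAM (49 vs 50), so it does not dominate K.

No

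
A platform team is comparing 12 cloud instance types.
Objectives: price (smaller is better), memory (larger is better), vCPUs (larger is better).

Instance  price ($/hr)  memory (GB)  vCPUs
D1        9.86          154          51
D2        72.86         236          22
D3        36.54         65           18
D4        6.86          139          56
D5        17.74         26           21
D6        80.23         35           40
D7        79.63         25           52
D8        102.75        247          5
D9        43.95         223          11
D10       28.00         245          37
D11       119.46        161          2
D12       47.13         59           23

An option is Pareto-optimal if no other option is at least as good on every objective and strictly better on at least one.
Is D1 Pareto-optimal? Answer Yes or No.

D2: worse on price (72.86 vs 9.86).
D3: worse on price (36.54 vs 9.86).
D4: worse on memory (139 vs 154).
D5: worse on price (17.74 vs 9.86).
D6: worse on price (80.23 vs 9.86).
D7: worse on price (79.63 vs 9.86).
D8: worse on price (102.75 vs 9.86).
D9: worse on price (43.95 vs 9.86).
D10: worse on price (28.00 vs 9.86).
D11: worse on price (119.46 vs 9.86).
D12: worse on price (47.13 vs 9.86).
No option is at least as good as D1 on every objective and strictly better on one.

Yes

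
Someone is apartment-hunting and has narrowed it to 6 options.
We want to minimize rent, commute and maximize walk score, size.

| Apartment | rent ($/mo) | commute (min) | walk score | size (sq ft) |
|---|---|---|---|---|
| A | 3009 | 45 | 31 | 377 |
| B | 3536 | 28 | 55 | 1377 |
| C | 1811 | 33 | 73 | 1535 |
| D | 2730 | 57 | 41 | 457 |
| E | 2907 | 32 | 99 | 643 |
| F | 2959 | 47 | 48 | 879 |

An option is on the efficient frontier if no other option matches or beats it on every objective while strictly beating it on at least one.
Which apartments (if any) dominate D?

C: rent 1811≤2730, commute 33≤57, walk score 73≥41, size 1535≥457 — dominates D.
Others (A, B, E, F) are each worse than D on at least one objective.

C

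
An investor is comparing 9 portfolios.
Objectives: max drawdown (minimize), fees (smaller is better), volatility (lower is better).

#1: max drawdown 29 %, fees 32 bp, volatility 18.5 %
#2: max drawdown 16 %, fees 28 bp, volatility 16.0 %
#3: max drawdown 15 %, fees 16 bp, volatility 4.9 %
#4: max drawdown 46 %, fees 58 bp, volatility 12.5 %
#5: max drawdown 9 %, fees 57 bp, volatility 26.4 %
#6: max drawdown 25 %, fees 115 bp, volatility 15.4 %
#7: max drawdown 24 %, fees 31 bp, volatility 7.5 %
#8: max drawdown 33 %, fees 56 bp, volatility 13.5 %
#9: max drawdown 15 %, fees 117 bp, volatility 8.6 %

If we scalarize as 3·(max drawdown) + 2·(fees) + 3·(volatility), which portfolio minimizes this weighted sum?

#1: 3·29 + 2·32 + 3·18.5 = 206.5
#2: 3·16 + 2·28 + 3·16.0 = 152.0
#3: 3·15 + 2·16 + 3·4.9 = 91.7
#4: 3·46 + 2·58 + 3·12.5 = 291.5
#5: 3·9 + 2·57 + 3·26.4 = 220.2
#6: 3·25 + 2·115 + 3·15.4 = 351.2
#7: 3·24 + 2·31 + 3·7.5 = 156.5
#8: 3·33 + 2·56 + 3·13.5 = 251.5
#9: 3·15 + 2·117 + 3·8.6 = 304.8
Lowest: #3 at 91.7.

#3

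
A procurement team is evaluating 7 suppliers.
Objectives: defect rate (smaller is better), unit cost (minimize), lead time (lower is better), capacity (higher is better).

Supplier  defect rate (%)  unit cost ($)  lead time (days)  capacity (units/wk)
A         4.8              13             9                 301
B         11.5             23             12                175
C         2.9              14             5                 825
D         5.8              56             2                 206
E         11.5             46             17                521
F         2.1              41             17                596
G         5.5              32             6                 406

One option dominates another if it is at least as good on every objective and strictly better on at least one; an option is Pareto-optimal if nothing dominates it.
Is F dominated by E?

No

E vs F: E is worse on defect rate (11.5 vs 2.1), so it does not dominate F.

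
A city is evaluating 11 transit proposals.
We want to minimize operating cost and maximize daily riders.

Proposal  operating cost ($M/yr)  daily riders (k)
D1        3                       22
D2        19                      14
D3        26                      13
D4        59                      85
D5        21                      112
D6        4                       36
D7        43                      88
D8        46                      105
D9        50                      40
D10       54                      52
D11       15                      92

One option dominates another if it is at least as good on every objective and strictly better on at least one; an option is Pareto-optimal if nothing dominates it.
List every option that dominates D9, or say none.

D5, D7, D8, D11

D5: operating cost 21≤50, daily riders 112≥40 — dominates D9.
D7: operating cost 43≤50, daily riders 88≥40 — dominates D9.
D8: operating cost 46≤50, daily riders 105≥40 — dominates D9.
D11: operating cost 15≤50, daily riders 92≥40 — dominates D9.
Others (D1, D2, D3, D4, D6, D10) are each worse than D9 on at least one objective.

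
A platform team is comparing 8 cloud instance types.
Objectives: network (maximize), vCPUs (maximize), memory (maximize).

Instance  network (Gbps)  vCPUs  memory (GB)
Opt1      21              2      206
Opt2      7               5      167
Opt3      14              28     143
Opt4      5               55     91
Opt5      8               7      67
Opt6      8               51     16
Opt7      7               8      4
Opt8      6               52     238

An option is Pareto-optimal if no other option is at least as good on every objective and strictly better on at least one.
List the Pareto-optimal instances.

Opt1, Opt2, Opt3, Opt4, Opt6, Opt8

Opt1: not dominated (best network).
Opt2: not dominated.
Opt3: not dominated.
Opt4: not dominated (best vCPUs).
Opt5: dominated by Opt3 (network 14≥8, vCPUs 28≥7, memory 143≥67).
Opt6: not dominated.
Opt7: dominated by Opt3 (network 14≥7, vCPUs 28≥8, memory 143≥4).
Opt8: not dominated (best memory).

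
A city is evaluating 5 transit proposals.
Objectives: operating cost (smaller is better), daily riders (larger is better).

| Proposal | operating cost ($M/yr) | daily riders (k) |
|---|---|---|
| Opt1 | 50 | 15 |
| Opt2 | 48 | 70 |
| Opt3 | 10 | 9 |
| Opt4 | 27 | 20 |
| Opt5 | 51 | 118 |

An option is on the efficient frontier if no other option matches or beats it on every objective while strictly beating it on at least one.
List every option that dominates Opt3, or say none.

none

Opt1: worse on operating cost (50 vs 10).
Opt2: worse on operating cost (48 vs 10).
Opt4: worse on operating cost (27 vs 10).
Opt5: worse on operating cost (51 vs 10).
No option dominates Opt3.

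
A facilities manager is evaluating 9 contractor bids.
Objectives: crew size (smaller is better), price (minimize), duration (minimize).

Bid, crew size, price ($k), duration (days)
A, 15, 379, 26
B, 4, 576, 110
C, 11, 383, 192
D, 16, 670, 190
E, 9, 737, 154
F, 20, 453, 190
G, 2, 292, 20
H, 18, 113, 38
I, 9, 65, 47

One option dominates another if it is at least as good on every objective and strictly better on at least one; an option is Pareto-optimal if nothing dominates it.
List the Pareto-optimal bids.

G, H, I

A: dominated by G (crew size 2≤15, price 292≤379, duration 20≤26).
B: dominated by G (crew size 2≤4, price 292≤576, duration 20≤110).
C: dominated by G (crew size 2≤11, price 292≤383, duration 20≤192).
D: dominated by A (crew size 15≤16, price 379≤670, duration 26≤190).
E: dominated by B (crew size 4≤9, price 576≤737, duration 110≤154).
F: dominated by A (crew size 15≤20, price 379≤453, duration 26≤190).
G: not dominated (best crew size).
H: not dominated.
I: not dominated (best price).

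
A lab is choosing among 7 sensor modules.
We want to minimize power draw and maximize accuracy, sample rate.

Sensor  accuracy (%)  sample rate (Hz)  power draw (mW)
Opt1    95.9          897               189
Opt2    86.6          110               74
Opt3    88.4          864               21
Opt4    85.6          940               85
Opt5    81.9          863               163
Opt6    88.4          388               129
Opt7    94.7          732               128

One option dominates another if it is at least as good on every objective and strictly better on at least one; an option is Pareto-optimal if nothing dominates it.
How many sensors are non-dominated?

4

Opt1: not dominated (best accuracy).
Opt2: dominated by Opt3 (accuracy 88.4≥86.6, sample rate 864≥110, power draw 21≤74).
Opt3: not dominated (best power draw).
Opt4: not dominated (best sample rate).
Opt5: dominated by Opt3 (accuracy 88.4≥81.9, sample rate 864≥863, power draw 21≤163).
Opt6: dominated by Opt3 (accuracy 88.4≥88.4, sample rate 864≥388, power draw 21≤129).
Opt7: not dominated.
Pareto-optimal: Opt1, Opt3, Opt4, Opt7 → 4.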